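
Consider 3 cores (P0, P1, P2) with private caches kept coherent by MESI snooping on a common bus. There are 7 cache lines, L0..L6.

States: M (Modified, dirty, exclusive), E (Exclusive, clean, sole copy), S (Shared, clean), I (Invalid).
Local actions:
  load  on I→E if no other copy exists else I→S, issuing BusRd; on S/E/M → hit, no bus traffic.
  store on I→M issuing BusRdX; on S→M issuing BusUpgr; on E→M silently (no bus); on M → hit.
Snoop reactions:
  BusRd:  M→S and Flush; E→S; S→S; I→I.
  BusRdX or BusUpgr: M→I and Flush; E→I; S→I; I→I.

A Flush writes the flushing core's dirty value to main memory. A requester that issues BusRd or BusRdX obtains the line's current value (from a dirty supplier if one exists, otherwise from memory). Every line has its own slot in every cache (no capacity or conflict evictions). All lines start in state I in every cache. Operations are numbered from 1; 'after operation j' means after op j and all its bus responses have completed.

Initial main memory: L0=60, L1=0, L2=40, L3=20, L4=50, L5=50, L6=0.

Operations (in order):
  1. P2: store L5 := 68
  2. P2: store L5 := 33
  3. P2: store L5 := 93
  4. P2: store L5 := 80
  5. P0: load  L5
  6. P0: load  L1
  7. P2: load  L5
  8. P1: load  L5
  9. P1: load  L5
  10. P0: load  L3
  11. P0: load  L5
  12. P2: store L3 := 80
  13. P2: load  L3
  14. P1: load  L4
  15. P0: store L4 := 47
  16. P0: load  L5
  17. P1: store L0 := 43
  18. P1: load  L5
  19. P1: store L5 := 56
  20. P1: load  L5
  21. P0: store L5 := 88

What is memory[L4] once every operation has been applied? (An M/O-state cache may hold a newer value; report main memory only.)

1. P2: store L5 := 68  bus=[BusRdX]  L5: P0=I P1=I P2=M  mem[L5]=50
2. P2: store L5 := 33  bus=[-]  L5: P0=I P1=I P2=M  mem[L5]=50
3. P2: store L5 := 93  bus=[-]  L5: P0=I P1=I P2=M  mem[L5]=50
4. P2: store L5 := 80  bus=[-]  L5: P0=I P1=I P2=M  mem[L5]=50
5. P0: load  L5  bus=[BusRd,Flush]  L5: P0=S P1=I P2=S  mem[L5]=80
6. P0: load  L1  bus=[BusRd]  L1: P0=E P1=I P2=I  mem[L1]=0
7. P2: load  L5  bus=[-]  L5: P0=S P1=I P2=S  mem[L5]=80
8. P1: load  L5  bus=[BusRd]  L5: P0=S P1=S P2=S  mem[L5]=80
9. P1: load  L5  bus=[-]  L5: P0=S P1=S P2=S  mem[L5]=80
10. P0: load  L3  bus=[BusRd]  L3: P0=E P1=I P2=I  mem[L3]=20
11. P0: load  L5  bus=[-]  L5: P0=S P1=S P2=S  mem[L5]=80
12. P2: store L3 := 80  bus=[BusRdX]  L3: P0=I P1=I P2=M  mem[L3]=20
13. P2: load  L3  bus=[-]  L3: P0=I P1=I P2=M  mem[L3]=20
14. P1: load  L4  bus=[BusRd]  L4: P0=I P1=E P2=I  mem[L4]=50
15. P0: store L4 := 47  bus=[BusRdX]  L4: P0=M P1=I P2=I  mem[L4]=50
16. P0: load  L5  bus=[-]  L5: P0=S P1=S P2=S  mem[L5]=80
17. P1: store L0 := 43  bus=[BusRdX]  L0: P0=I P1=M P2=I  mem[L0]=60
18. P1: load  L5  bus=[-]  L5: P0=S P1=S P2=S  mem[L5]=80
19. P1: store L5 := 56  bus=[BusUpgr]  L5: P0=I P1=M P2=I  mem[L5]=80
20. P1: load  L5  bus=[-]  L5: P0=I P1=M P2=I  mem[L5]=80
21. P0: store L5 := 88  bus=[BusRdX,Flush]  L5: P0=M P1=I P2=I  mem[L5]=56

memory[L4] = 50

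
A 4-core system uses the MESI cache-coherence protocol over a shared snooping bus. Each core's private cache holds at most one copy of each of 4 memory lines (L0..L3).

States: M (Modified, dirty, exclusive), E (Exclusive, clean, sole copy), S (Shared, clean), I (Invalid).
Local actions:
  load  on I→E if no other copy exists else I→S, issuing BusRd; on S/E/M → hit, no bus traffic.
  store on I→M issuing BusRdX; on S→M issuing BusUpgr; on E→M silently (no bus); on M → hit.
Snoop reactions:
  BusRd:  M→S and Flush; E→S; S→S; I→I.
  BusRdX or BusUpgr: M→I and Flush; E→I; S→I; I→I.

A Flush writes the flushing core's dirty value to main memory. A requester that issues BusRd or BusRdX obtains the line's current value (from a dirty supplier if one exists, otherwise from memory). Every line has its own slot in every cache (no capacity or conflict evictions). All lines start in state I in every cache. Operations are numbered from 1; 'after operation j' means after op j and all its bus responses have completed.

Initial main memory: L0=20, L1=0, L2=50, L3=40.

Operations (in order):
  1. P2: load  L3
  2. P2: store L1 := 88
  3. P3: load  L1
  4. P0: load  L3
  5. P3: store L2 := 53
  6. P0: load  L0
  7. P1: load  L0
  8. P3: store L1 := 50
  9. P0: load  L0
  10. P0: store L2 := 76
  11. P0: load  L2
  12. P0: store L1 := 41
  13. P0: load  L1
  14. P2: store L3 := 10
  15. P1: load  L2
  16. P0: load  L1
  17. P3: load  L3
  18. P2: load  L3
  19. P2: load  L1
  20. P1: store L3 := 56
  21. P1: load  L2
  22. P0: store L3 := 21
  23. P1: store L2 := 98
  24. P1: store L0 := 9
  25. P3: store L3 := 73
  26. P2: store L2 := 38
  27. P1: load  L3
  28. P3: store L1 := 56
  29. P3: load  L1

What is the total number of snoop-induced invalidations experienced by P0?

1. P2: load  L3  bus=[BusRd]  L3: P0=I P1=I P2=E P3=I  mem[L3]=40
2. P2: store L1 := 88  bus=[BusRdX]  L1: P0=I P1=I P2=M P3=I  mem[L1]=0
3. P3: load  L1  bus=[BusRd,Flush]  L1: P0=I P1=I P2=S P3=S  mem[L1]=88
4. P0: load  L3  bus=[BusRd]  L3: P0=S P1=I P2=S P3=I  mem[L3]=40
5. P3: store L2 := 53  bus=[BusRdX]  L2: P0=I P1=I P2=I P3=M  mem[L2]=50
6. P0: load  L0  bus=[BusRd]  L0: P0=E P1=I P2=I P3=I  mem[L0]=20
7. P1: load  L0  bus=[BusRd]  L0: P0=S P1=S P2=I P3=I  mem[L0]=20
8. P3: store L1 := 50  bus=[BusUpgr]  L1: P0=I P1=I P2=I P3=M  mem[L1]=88
9. P0: load  L0  bus=[-]  L0: P0=S P1=S P2=I P3=I  mem[L0]=20
10. P0: store L2 := 76  bus=[BusRdX,Flush]  L2: P0=M P1=I P2=I P3=I  mem[L2]=53
11. P0: load  L2  bus=[-]  L2: P0=M P1=I P2=I P3=I  mem[L2]=53
12. P0: store L1 := 41  bus=[BusRdX,Flush]  L1: P0=M P1=I P2=I P3=I  mem[L1]=50
13. P0: load  L1  bus=[-]  L1: P0=M P1=I P2=I P3=I  mem[L1]=50
14. P2: store L3 := 10  bus=[BusUpgr]  L3: P0=I P1=I P2=M P3=I  mem[L3]=40
15. P1: load  L2  bus=[BusRd,Flush]  L2: P0=S P1=S P2=I P3=I  mem[L2]=76
16. P0: load  L1  bus=[-]  L1: P0=M P1=I P2=I P3=I  mem[L1]=50
17. P3: load  L3  bus=[BusRd,Flush]  L3: P0=I P1=I P2=S P3=S  mem[L3]=10
18. P2: load  L3  bus=[-]  L3: P0=I P1=I P2=S P3=S  mem[L3]=10
19. P2: load  L1  bus=[BusRd,Flush]  L1: P0=S P1=I P2=S P3=I  mem[L1]=41
20. P1: store L3 := 56  bus=[BusRdX]  L3: P0=I P1=M P2=I P3=I  mem[L3]=10
21. P1: load  L2  bus=[-]  L2: P0=S P1=S P2=I P3=I  mem[L2]=76
22. P0: store L3 := 21  bus=[BusRdX,Flush]  L3: P0=M P1=I P2=I P3=I  mem[L3]=56
23. P1: store L2 := 98  bus=[BusUpgr]  L2: P0=I P1=M P2=I P3=I  mem[L2]=76
24. P1: store L0 := 9  bus=[BusUpgr]  L0: P0=I P1=M P2=I P3=I  mem[L0]=20
25. P3: store L3 := 73  bus=[BusRdX,Flush]  L3: P0=I P1=I P2=I P3=M  mem[L3]=21
26. P2: store L2 := 38  bus=[BusRdX,Flush]  L2: P0=I P1=I P2=M P3=I  mem[L2]=98
27. P1: load  L3  bus=[BusRd,Flush]  L3: P0=I P1=S P2=I P3=S  mem[L3]=73
28. P3: store L1 := 56  bus=[BusRdX]  L1: P0=I P1=I P2=I P3=M  mem[L1]=41
29. P3: load  L1  bus=[-]  L1: P0=I P1=I P2=I P3=M  mem[L1]=41

invalidations = 5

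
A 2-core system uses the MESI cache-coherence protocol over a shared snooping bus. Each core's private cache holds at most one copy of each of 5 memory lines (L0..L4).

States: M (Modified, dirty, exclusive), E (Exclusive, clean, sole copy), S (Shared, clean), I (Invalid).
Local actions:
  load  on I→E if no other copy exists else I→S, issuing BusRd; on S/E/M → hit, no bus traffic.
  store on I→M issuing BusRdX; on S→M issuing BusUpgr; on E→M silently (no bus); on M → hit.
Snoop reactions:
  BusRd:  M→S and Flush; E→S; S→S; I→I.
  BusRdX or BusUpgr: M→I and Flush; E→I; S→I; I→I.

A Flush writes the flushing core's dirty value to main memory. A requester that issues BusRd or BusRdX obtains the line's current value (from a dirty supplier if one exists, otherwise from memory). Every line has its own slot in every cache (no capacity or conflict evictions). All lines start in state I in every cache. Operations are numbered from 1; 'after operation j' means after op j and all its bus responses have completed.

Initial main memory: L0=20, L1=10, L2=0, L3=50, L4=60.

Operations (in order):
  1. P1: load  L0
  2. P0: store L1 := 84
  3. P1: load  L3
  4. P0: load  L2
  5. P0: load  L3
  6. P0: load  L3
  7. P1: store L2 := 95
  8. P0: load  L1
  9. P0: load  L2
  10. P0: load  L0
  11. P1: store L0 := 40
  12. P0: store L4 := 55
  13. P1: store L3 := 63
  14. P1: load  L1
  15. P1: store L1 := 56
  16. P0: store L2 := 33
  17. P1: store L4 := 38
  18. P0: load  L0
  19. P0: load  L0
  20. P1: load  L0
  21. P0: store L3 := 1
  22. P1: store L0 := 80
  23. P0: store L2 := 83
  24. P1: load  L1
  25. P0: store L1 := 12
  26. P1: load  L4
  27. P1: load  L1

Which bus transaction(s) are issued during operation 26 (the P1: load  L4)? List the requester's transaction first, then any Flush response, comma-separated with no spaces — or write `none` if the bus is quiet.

bus = none

[1] P1: load  L0 | P0:I, P1:E(20) | bus: BusRd
[2] P0: store L1 := 84 | P0:M(84), P1:I | bus: BusRdX
[3] P1: load  L3 | P0:I, P1:E(50) | bus: BusRd
[4] P0: load  L2 | P0:E(0), P1:I | bus: BusRd
[5] P0: load  L3 | P0:S(50), P1:S(50) | bus: BusRd
[6] P0: load  L3 | P0:S(50), P1:S(50) | bus: none
[7] P1: store L2 := 95 | P0:I, P1:M(95) | bus: BusRdX
[8] P0: load  L1 | P0:M(84), P1:I | bus: none
[9] P0: load  L2 | P0:S(95), P1:S(95) | bus: BusRd,Flush
[10] P0: load  L0 | P0:S(20), P1:S(20) | bus: BusRd
[11] P1: store L0 := 40 | P0:I, P1:M(40) | bus: BusUpgr
[12] P0: store L4 := 55 | P0:M(55), P1:I | bus: BusRdX
[13] P1: store L3 := 63 | P0:I, P1:M(63) | bus: BusUpgr
[14] P1: load  L1 | P0:S(84), P1:S(84) | bus: BusRd,Flush
[15] P1: store L1 := 56 | P0:I, P1:M(56) | bus: BusUpgr
[16] P0: store L2 := 33 | P0:M(33), P1:I | bus: BusUpgr
[17] P1: store L4 := 38 | P0:I, P1:M(38) | bus: BusRdX,Flush
[18] P0: load  L0 | P0:S(40), P1:S(40) | bus: BusRd,Flush
[19] P0: load  L0 | P0:S(40), P1:S(40) | bus: none
[20] P1: load  L0 | P0:S(40), P1:S(40) | bus: none
[21] P0: store L3 := 1 | P0:M(1), P1:I | bus: BusRdX,Flush
[22] P1: store L0 := 80 | P0:I, P1:M(80) | bus: BusUpgr
[23] P0: store L2 := 83 | P0:M(83), P1:I | bus: none
[24] P1: load  L1 | P0:I, P1:M(56) | bus: none
[25] P0: store L1 := 12 | P0:M(12), P1:I | bus: BusRdX,Flush
[26] P1: load  L4 | P0:I, P1:M(38) | bus: none
[27] P1: load  L1 | P0:S(12), P1:S(12) | bus: BusRd,Flush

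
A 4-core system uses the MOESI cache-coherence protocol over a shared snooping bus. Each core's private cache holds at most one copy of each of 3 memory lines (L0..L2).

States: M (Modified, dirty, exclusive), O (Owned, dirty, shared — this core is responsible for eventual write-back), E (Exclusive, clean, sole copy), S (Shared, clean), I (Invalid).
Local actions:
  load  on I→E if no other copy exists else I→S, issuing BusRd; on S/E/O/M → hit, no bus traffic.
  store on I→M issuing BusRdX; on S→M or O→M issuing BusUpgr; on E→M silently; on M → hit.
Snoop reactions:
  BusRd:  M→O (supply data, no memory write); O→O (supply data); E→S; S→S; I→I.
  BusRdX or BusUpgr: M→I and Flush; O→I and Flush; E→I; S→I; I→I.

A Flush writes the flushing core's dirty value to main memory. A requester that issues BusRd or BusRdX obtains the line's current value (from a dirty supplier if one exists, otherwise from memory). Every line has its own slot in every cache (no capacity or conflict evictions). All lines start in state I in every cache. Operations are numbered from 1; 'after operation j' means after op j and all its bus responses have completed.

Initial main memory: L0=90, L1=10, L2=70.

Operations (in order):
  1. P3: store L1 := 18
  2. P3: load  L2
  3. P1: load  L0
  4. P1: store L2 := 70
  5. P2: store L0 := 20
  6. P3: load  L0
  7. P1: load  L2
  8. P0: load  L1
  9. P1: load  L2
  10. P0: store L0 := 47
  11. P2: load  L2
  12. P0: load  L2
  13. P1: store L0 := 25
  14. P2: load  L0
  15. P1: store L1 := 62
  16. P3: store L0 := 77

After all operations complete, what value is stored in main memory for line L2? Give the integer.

  op1 P3: store L1 := 18 → I/I/I/M on L1; bus BusRdX; mem=10
  op2 P3: load  L2 → I/I/I/E on L2; bus BusRd; mem=70
  op3 P1: load  L0 → I/E/I/I on L0; bus BusRd; mem=90
  op4 P1: store L2 := 70 → I/M/I/I on L2; bus BusRdX; mem=70
  op5 P2: store L0 := 20 → I/I/M/I on L0; bus BusRdX; mem=90
  op6 P3: load  L0 → I/I/O/S on L0; bus BusRd; mem=90
  op7 P1: load  L2 → I/M/I/I on L2; bus (none); mem=70
  op8 P0: load  L1 → S/I/I/O on L1; bus BusRd; mem=10
  op9 P1: load  L2 → I/M/I/I on L2; bus (none); mem=70
  op10 P0: store L0 := 47 → M/I/I/I on L0; bus BusRdX Flush; mem=20
  op11 P2: load  L2 → I/O/S/I on L2; bus BusRd; mem=70
  op12 P0: load  L2 → S/O/S/I on L2; bus BusRd; mem=70
  op13 P1: store L0 := 25 → I/M/I/I on L0; bus BusRdX Flush; mem=47
  op14 P2: load  L0 → I/O/S/I on L0; bus BusRd; mem=47
  op15 P1: store L1 := 62 → I/M/I/I on L1; bus BusRdX Flush; mem=18
  op16 P3: store L0 := 77 → I/I/I/M on L0; bus BusRdX Flush; mem=25

memory[L2] = 70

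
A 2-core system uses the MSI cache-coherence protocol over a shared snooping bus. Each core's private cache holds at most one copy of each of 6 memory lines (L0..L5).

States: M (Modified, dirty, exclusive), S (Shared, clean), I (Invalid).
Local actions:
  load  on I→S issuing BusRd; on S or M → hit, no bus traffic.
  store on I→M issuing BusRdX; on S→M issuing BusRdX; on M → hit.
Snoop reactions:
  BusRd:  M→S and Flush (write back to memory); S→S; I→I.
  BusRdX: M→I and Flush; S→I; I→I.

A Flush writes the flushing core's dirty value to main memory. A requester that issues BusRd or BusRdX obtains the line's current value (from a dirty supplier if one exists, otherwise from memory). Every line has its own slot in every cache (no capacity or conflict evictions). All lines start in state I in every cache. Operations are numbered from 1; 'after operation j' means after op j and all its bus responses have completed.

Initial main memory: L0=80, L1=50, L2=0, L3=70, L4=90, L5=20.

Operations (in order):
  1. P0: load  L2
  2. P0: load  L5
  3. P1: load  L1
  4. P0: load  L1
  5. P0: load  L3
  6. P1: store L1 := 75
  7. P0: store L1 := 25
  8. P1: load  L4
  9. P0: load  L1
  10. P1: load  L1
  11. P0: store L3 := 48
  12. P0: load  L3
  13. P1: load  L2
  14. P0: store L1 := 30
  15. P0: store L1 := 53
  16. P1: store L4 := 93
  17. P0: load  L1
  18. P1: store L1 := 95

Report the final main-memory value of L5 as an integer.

memory[L5] = 20

step 1: P0: load  L2  ⟶  SI  (L2)  txn=BusRd  M[L2]=0
step 2: P0: load  L5  ⟶  SI  (L5)  txn=BusRd  M[L5]=20
step 3: P1: load  L1  ⟶  IS  (L1)  txn=BusRd  M[L1]=50
step 4: P0: load  L1  ⟶  SS  (L1)  txn=BusRd  M[L1]=50
step 5: P0: load  L3  ⟶  SI  (L3)  txn=BusRd  M[L3]=70
step 6: P1: store L1 := 75  ⟶  IM  (L1)  txn=BusRdX  M[L1]=50
step 7: P0: store L1 := 25  ⟶  MI  (L1)  txn=BusRdX+Flush  M[L1]=75
step 8: P1: load  L4  ⟶  IS  (L4)  txn=BusRd  M[L4]=90
step 9: P0: load  L1  ⟶  MI  (L1)  txn=∅  M[L1]=75
step 10: P1: load  L1  ⟶  SS  (L1)  txn=BusRd+Flush  M[L1]=25
step 11: P0: store L3 := 48  ⟶  MI  (L3)  txn=BusRdX  M[L3]=70
step 12: P0: load  L3  ⟶  MI  (L3)  txn=∅  M[L3]=70
step 13: P1: load  L2  ⟶  SS  (L2)  txn=BusRd  M[L2]=0
step 14: P0: store L1 := 30  ⟶  MI  (L1)  txn=BusRdX  M[L1]=25
step 15: P0: store L1 := 53  ⟶  MI  (L1)  txn=∅  M[L1]=25
step 16: P1: store L4 := 93  ⟶  IM  (L4)  txn=BusRdX  M[L4]=90
step 17: P0: load  L1  ⟶  MI  (L1)  txn=∅  M[L1]=25
step 18: P1: store L1 := 95  ⟶  IM  (L1)  txn=BusRdX+Flush  M[L1]=53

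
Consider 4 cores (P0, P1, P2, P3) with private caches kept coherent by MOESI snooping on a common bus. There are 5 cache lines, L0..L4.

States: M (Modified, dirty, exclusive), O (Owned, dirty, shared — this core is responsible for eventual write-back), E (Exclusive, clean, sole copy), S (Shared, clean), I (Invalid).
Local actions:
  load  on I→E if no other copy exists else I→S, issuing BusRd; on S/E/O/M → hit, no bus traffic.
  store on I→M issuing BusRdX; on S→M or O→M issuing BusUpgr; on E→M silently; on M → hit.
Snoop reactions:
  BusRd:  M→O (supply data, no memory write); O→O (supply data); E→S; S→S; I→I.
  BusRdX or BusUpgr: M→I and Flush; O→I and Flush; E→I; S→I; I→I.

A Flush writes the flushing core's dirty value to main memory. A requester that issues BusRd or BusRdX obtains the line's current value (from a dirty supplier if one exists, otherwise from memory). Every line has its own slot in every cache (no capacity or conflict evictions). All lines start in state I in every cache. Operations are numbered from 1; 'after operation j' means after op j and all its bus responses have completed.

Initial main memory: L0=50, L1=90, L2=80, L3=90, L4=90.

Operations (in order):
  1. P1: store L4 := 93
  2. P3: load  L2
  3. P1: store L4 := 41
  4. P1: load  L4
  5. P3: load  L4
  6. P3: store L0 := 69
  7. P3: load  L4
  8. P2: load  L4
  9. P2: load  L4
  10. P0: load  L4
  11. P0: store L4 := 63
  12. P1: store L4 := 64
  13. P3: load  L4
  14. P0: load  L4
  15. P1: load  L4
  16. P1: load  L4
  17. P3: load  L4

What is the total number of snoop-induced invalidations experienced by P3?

  op1 P1: store L4 := 93 → I/M/I/I on L4; bus BusRdX; mem=90
  op2 P3: load  L2 → I/I/I/E on L2; bus BusRd; mem=80
  op3 P1: store L4 := 41 → I/M/I/I on L4; bus (none); mem=90
  op4 P1: load  L4 → I/M/I/I on L4; bus (none); mem=90
  op5 P3: load  L4 → I/O/I/S on L4; bus BusRd; mem=90
  op6 P3: store L0 := 69 → I/I/I/M on L0; bus BusRdX; mem=50
  op7 P3: load  L4 → I/O/I/S on L4; bus (none); mem=90
  op8 P2: load  L4 → I/O/S/S on L4; bus BusRd; mem=90
  op9 P2: load  L4 → I/O/S/S on L4; bus (none); mem=90
  op10 P0: load  L4 → S/O/S/S on L4; bus BusRd; mem=90
  op11 P0: store L4 := 63 → M/I/I/I on L4; bus BusUpgr Flush; mem=41
  op12 P1: store L4 := 64 → I/M/I/I on L4; bus BusRdX Flush; mem=63
  op13 P3: load  L4 → I/O/I/S on L4; bus BusRd; mem=63
  op14 P0: load  L4 → S/O/I/S on L4; bus BusRd; mem=63
  op15 P1: load  L4 → S/O/I/S on L4; bus (none); mem=63
  op16 P1: load  L4 → S/O/I/S on L4; bus (none); mem=63
  op17 P3: load  L4 → S/O/I/S on L4; bus (none); mem=63

invalidations = 1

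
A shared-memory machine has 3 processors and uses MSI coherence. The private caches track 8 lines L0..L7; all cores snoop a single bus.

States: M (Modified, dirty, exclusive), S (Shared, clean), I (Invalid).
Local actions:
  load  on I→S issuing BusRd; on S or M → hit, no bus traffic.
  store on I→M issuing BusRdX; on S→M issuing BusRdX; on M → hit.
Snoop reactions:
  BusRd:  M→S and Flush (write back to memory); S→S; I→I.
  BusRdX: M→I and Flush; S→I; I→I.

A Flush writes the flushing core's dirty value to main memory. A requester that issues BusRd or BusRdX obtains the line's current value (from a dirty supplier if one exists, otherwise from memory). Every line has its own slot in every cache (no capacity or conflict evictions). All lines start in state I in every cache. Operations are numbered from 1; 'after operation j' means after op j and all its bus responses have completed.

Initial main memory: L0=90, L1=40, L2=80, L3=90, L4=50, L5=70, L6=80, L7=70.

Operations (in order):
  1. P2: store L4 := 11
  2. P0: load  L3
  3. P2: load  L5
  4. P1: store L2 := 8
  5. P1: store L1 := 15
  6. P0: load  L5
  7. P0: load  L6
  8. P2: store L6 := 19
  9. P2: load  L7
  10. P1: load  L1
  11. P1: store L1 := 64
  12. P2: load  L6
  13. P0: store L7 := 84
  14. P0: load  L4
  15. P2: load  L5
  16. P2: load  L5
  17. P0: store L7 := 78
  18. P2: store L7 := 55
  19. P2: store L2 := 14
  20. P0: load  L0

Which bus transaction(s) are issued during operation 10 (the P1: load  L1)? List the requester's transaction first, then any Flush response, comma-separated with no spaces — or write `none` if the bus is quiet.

bus = none

[1] P2: store L4 := 11 | P0:I, P1:I, P2:M(11) | bus: BusRdX
[2] P0: load  L3 | P0:S(90), P1:I, P2:I | bus: BusRd
[3] P2: load  L5 | P0:I, P1:I, P2:S(70) | bus: BusRd
[4] P1: store L2 := 8 | P0:I, P1:M(8), P2:I | bus: BusRdX
[5] P1: store L1 := 15 | P0:I, P1:M(15), P2:I | bus: BusRdX
[6] P0: load  L5 | P0:S(70), P1:I, P2:S(70) | bus: BusRd
[7] P0: load  L6 | P0:S(80), P1:I, P2:I | bus: BusRd
[8] P2: store L6 := 19 | P0:I, P1:I, P2:M(19) | bus: BusRdX
[9] P2: load  L7 | P0:I, P1:I, P2:S(70) | bus: BusRd
[10] P1: load  L1 | P0:I, P1:M(15), P2:I | bus: none
[11] P1: store L1 := 64 | P0:I, P1:M(64), P2:I | bus: none
[12] P2: load  L6 | P0:I, P1:I, P2:M(19) | bus: none
[13] P0: store L7 := 84 | P0:M(84), P1:I, P2:I | bus: BusRdX
[14] P0: load  L4 | P0:S(11), P1:I, P2:S(11) | bus: BusRd,Flush
[15] P2: load  L5 | P0:S(70), P1:I, P2:S(70) | bus: none
[16] P2: load  L5 | P0:S(70), P1:I, P2:S(70) | bus: none
[17] P0: store L7 := 78 | P0:M(78), P1:I, P2:I | bus: none
[18] P2: store L7 := 55 | P0:I, P1:I, P2:M(55) | bus: BusRdX,Flush
[19] P2: store L2 := 14 | P0:I, P1:I, P2:M(14) | bus: BusRdX,Flush
[20] P0: load  L0 | P0:S(90), P1:I, P2:I | bus: BusRd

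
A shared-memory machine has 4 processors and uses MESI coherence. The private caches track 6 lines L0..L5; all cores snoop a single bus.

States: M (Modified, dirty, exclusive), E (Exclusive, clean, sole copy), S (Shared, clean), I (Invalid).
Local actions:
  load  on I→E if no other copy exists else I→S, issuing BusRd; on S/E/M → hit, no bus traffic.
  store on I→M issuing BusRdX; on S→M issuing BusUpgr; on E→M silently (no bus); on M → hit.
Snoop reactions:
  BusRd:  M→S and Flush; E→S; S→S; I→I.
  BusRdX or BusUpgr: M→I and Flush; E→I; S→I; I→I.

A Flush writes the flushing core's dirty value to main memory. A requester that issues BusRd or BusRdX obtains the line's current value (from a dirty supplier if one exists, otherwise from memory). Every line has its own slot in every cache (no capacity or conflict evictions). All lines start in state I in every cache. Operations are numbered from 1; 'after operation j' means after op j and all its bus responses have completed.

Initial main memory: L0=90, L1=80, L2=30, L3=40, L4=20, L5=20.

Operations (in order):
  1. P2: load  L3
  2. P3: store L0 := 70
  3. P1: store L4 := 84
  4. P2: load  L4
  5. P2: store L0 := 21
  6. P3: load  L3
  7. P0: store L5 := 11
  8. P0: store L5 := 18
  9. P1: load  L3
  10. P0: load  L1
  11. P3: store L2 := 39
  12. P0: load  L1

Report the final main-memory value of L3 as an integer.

memory[L3] = 40

step 1: P2: load  L3  ⟶  IIEI  (L3)  txn=BusRd  M[L3]=40
step 2: P3: store L0 := 70  ⟶  IIIM  (L0)  txn=BusRdX  M[L0]=90
step 3: P1: store L4 := 84  ⟶  IMII  (L4)  txn=BusRdX  M[L4]=20
step 4: P2: load  L4  ⟶  ISSI  (L4)  txn=BusRd+Flush  M[L4]=84
step 5: P2: store L0 := 21  ⟶  IIMI  (L0)  txn=BusRdX+Flush  M[L0]=70
step 6: P3: load  L3  ⟶  IISS  (L3)  txn=BusRd  M[L3]=40
step 7: P0: store L5 := 11  ⟶  MIII  (L5)  txn=BusRdX  M[L5]=20
step 8: P0: store L5 := 18  ⟶  MIII  (L5)  txn=∅  M[L5]=20
step 9: P1: load  L3  ⟶  ISSS  (L3)  txn=BusRd  M[L3]=40
step 10: P0: load  L1  ⟶  EIII  (L1)  txn=BusRd  M[L1]=80
step 11: P3: store L2 := 39  ⟶  IIIM  (L2)  txn=BusRdX  M[L2]=30
step 12: P0: load  L1  ⟶  EIII  (L1)  txn=∅  M[L1]=80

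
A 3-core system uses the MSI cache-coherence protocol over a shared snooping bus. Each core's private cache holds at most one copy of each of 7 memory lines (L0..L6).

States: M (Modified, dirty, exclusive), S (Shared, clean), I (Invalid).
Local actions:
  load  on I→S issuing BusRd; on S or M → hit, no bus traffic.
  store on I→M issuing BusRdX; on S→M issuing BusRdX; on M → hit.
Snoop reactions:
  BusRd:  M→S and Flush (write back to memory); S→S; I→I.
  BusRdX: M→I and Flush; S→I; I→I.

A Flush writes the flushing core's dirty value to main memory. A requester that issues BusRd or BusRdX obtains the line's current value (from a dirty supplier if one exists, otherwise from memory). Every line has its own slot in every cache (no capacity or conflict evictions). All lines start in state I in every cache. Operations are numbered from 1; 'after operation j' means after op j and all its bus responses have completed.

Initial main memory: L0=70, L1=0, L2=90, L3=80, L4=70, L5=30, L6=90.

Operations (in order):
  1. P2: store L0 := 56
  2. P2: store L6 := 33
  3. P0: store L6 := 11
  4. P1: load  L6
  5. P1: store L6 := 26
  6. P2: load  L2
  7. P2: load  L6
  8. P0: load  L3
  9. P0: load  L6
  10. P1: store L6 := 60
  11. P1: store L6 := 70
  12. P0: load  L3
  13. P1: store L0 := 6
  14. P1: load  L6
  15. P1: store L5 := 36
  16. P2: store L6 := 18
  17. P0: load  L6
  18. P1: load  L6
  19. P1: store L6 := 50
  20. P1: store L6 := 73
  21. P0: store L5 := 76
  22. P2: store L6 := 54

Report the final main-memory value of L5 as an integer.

  op1 P2: store L0 := 56 → I/I/M on L0; bus BusRdX; mem=70
  op2 P2: store L6 := 33 → I/I/M on L6; bus BusRdX; mem=90
  op3 P0: store L6 := 11 → M/I/I on L6; bus BusRdX Flush; mem=33
  op4 P1: load  L6 → S/S/I on L6; bus BusRd Flush; mem=11
  op5 P1: store L6 := 26 → I/M/I on L6; bus BusRdX; mem=11
  op6 P2: load  L2 → I/I/S on L2; bus BusRd; mem=90
  op7 P2: load  L6 → I/S/S on L6; bus BusRd Flush; mem=26
  op8 P0: load  L3 → S/I/I on L3; bus BusRd; mem=80
  op9 P0: load  L6 → S/S/S on L6; bus BusRd; mem=26
  op10 P1: store L6 := 60 → I/M/I on L6; bus BusRdX; mem=26
  op11 P1: store L6 := 70 → I/M/I on L6; bus (none); mem=26
  op12 P0: load  L3 → S/I/I on L3; bus (none); mem=80
  op13 P1: store L0 := 6 → I/M/I on L0; bus BusRdX Flush; mem=56
  op14 P1: load  L6 → I/M/I on L6; bus (none); mem=26
  op15 P1: store L5 := 36 → I/M/I on L5; bus BusRdX; mem=30
  op16 P2: store L6 := 18 → I/I/M on L6; bus BusRdX Flush; mem=70
  op17 P0: load  L6 → S/I/S on L6; bus BusRd Flush; mem=18
  op18 P1: load  L6 → S/S/S on L6; bus BusRd; mem=18
  op19 P1: store L6 := 50 → I/M/I on L6; bus BusRdX; mem=18
  op20 P1: store L6 := 73 → I/M/I on L6; bus (none); mem=18
  op21 P0: store L5 := 76 → M/I/I on L5; bus BusRdX Flush; mem=36
  op22 P2: store L6 := 54 → I/I/M on L6; bus BusRdX Flush; mem=73

memory[L5] = 36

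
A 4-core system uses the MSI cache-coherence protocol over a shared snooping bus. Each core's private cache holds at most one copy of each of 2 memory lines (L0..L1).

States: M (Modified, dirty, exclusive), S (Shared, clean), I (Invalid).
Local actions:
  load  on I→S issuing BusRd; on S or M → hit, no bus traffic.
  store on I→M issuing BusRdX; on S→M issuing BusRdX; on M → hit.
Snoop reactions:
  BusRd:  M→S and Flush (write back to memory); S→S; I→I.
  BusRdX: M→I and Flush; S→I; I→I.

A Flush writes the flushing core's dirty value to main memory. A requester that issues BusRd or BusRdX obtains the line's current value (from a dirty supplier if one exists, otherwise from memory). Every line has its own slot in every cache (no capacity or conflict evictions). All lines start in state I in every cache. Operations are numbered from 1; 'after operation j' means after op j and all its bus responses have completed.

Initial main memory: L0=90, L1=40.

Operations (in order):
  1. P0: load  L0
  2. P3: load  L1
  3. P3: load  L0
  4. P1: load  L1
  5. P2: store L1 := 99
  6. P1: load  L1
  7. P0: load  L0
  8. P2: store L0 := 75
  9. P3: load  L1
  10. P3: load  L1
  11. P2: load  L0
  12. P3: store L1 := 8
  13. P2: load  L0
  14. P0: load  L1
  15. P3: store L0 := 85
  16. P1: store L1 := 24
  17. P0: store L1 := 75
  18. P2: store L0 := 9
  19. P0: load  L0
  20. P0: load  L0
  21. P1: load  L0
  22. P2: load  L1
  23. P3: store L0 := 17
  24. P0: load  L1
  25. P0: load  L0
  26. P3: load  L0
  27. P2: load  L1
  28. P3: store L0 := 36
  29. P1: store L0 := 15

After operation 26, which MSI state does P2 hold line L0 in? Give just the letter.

step 1: P0: load  L0  ⟶  SIII  (L0)  txn=BusRd  M[L0]=90
step 2: P3: load  L1  ⟶  IIIS  (L1)  txn=BusRd  M[L1]=40
step 3: P3: load  L0  ⟶  SIIS  (L0)  txn=BusRd  M[L0]=90
step 4: P1: load  L1  ⟶  ISIS  (L1)  txn=BusRd  M[L1]=40
step 5: P2: store L1 := 99  ⟶  IIMI  (L1)  txn=BusRdX  M[L1]=40
step 6: P1: load  L1  ⟶  ISSI  (L1)  txn=BusRd+Flush  M[L1]=99
step 7: P0: load  L0  ⟶  SIIS  (L0)  txn=∅  M[L0]=90
step 8: P2: store L0 := 75  ⟶  IIMI  (L0)  txn=BusRdX  M[L0]=90
step 9: P3: load  L1  ⟶  ISSS  (L1)  txn=BusRd  M[L1]=99
step 10: P3: load  L1  ⟶  ISSS  (L1)  txn=∅  M[L1]=99
step 11: P2: load  L0  ⟶  IIMI  (L0)  txn=∅  M[L0]=90
step 12: P3: store L1 := 8  ⟶  IIIM  (L1)  txn=BusRdX  M[L1]=99
step 13: P2: load  L0  ⟶  IIMI  (L0)  txn=∅  M[L0]=90
step 14: P0: load  L1  ⟶  SIIS  (L1)  txn=BusRd+Flush  M[L1]=8
step 15: P3: store L0 := 85  ⟶  IIIM  (L0)  txn=BusRdX+Flush  M[L0]=75
step 16: P1: store L1 := 24  ⟶  IMII  (L1)  txn=BusRdX  M[L1]=8
step 17: P0: store L1 := 75  ⟶  MIII  (L1)  txn=BusRdX+Flush  M[L1]=24
step 18: P2: store L0 := 9  ⟶  IIMI  (L0)  txn=BusRdX+Flush  M[L0]=85
step 19: P0: load  L0  ⟶  SISI  (L0)  txn=BusRd+Flush  M[L0]=9
step 20: P0: load  L0  ⟶  SISI  (L0)  txn=∅  M[L0]=9
step 21: P1: load  L0  ⟶  SSSI  (L0)  txn=BusRd  M[L0]=9
step 22: P2: load  L1  ⟶  SISI  (L1)  txn=BusRd+Flush  M[L1]=75
step 23: P3: store L0 := 17  ⟶  IIIM  (L0)  txn=BusRdX  M[L0]=9
step 24: P0: load  L1  ⟶  SISI  (L1)  txn=∅  M[L1]=75
step 25: P0: load  L0  ⟶  SIIS  (L0)  txn=BusRd+Flush  M[L0]=17
step 26: P3: load  L0  ⟶  SIIS  (L0)  txn=∅  M[L0]=17
step 27: P2: load  L1  ⟶  SISI  (L1)  txn=∅  M[L1]=75
step 28: P3: store L0 := 36  ⟶  IIIM  (L0)  txn=BusRdX  M[L0]=17
step 29: P1: store L0 := 15  ⟶  IMII  (L0)  txn=BusRdX+Flush  M[L0]=36

state = I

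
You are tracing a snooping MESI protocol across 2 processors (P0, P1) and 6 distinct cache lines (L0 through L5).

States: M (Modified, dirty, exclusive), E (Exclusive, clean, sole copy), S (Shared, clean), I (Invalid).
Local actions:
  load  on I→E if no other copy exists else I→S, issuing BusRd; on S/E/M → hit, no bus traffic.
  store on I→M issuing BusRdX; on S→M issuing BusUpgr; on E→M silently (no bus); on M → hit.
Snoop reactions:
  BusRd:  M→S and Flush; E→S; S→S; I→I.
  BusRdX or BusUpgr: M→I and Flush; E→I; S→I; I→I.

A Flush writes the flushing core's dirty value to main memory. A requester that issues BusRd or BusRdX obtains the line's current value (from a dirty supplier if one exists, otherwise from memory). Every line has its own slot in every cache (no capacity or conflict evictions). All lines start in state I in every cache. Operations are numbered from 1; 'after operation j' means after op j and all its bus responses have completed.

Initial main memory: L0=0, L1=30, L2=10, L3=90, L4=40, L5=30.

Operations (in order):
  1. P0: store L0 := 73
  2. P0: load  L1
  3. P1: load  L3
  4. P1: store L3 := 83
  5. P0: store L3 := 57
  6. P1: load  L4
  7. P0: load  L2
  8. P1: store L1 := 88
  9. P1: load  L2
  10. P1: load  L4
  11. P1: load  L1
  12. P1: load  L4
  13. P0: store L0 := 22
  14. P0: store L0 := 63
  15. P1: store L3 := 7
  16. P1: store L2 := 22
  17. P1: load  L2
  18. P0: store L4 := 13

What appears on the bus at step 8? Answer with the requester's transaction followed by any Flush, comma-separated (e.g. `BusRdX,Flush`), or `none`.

[1] P0: store L0 := 73 | P0:M(73), P1:I | bus: BusRdX
[2] P0: load  L1 | P0:E(30), P1:I | bus: BusRd
[3] P1: load  L3 | P0:I, P1:E(90) | bus: BusRd
[4] P1: store L3 := 83 | P0:I, P1:M(83) | bus: none
[5] P0: store L3 := 57 | P0:M(57), P1:I | bus: BusRdX,Flush
[6] P1: load  L4 | P0:I, P1:E(40) | bus: BusRd
[7] P0: load  L2 | P0:E(10), P1:I | bus: BusRd
[8] P1: store L1 := 88 | P0:I, P1:M(88) | bus: BusRdX
[9] P1: load  L2 | P0:S(10), P1:S(10) | bus: BusRd
[10] P1: load  L4 | P0:I, P1:E(40) | bus: none
[11] P1: load  L1 | P0:I, P1:M(88) | bus: none
[12] P1: load  L4 | P0:I, P1:E(40) | bus: none
[13] P0: store L0 := 22 | P0:M(22), P1:I | bus: none
[14] P0: store L0 := 63 | P0:M(63), P1:I | bus: none
[15] P1: store L3 := 7 | P0:I, P1:M(7) | bus: BusRdX,Flush
[16] P1: store L2 := 22 | P0:I, P1:M(22) | bus: BusUpgr
[17] P1: load  L2 | P0:I, P1:M(22) | bus: none
[18] P0: store L4 := 13 | P0:M(13), P1:I | bus: BusRdX

bus = BusRdX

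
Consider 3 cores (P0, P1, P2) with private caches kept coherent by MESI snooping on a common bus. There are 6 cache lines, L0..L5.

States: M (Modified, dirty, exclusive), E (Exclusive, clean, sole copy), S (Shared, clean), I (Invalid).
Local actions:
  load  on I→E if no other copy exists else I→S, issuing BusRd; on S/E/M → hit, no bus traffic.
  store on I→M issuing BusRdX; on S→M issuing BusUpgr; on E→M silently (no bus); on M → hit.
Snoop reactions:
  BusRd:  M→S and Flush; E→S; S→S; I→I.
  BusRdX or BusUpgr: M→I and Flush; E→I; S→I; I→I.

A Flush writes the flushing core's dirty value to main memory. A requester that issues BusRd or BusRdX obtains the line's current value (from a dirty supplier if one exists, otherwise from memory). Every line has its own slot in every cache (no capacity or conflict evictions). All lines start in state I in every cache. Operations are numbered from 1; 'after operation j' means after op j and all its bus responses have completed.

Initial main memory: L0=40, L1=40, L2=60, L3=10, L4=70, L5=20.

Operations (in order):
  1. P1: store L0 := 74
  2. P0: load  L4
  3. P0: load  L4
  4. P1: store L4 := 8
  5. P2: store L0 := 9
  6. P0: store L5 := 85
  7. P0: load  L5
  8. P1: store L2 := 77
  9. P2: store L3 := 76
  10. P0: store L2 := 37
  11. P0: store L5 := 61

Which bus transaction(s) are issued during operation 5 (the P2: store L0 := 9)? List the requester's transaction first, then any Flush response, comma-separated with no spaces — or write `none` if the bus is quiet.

bus = BusRdX,Flush

[1] P1: store L0 := 74 | P0:I, P1:M(74), P2:I | bus: BusRdX
[2] P0: load  L4 | P0:E(70), P1:I, P2:I | bus: BusRd
[3] P0: load  L4 | P0:E(70), P1:I, P2:I | bus: none
[4] P1: store L4 := 8 | P0:I, P1:M(8), P2:I | bus: BusRdX
[5] P2: store L0 := 9 | P0:I, P1:I, P2:M(9) | bus: BusRdX,Flush
[6] P0: store L5 := 85 | P0:M(85), P1:I, P2:I | bus: BusRdX
[7] P0: load  L5 | P0:M(85), P1:I, P2:I | bus: none
[8] P1: store L2 := 77 | P0:I, P1:M(77), P2:I | bus: BusRdX
[9] P2: store L3 := 76 | P0:I, P1:I, P2:M(76) | bus: BusRdX
[10] P0: store L2 := 37 | P0:M(37), P1:I, P2:I | bus: BusRdX,Flush
[11] P0: store L5 := 61 | P0:M(61), P1:I, P2:I | bus: none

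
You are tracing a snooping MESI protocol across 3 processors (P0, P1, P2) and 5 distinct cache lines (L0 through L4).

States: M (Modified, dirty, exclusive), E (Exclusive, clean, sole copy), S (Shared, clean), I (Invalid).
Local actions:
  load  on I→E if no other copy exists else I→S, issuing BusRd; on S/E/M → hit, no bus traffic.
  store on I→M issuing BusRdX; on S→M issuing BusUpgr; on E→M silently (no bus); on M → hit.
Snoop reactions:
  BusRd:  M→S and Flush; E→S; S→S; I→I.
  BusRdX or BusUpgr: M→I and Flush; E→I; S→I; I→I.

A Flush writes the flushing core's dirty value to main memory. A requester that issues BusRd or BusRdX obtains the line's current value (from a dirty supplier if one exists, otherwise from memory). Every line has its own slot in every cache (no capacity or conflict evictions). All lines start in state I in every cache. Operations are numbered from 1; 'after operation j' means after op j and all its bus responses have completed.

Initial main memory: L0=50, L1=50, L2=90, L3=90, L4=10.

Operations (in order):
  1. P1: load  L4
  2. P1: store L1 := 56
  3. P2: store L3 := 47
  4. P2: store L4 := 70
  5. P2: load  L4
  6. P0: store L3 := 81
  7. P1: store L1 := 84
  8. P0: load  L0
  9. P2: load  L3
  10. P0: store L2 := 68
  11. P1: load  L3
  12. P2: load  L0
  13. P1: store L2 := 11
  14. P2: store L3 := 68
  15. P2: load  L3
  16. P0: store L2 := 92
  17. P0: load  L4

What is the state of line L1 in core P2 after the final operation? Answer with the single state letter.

1. P1: load  L4  bus=[BusRd]  L4: P0=I P1=E P2=I  mem[L4]=10
2. P1: store L1 := 56  bus=[BusRdX]  L1: P0=I P1=M P2=I  mem[L1]=50
3. P2: store L3 := 47  bus=[BusRdX]  L3: P0=I P1=I P2=M  mem[L3]=90
4. P2: store L4 := 70  bus=[BusRdX]  L4: P0=I P1=I P2=M  mem[L4]=10
5. P2: load  L4  bus=[-]  L4: P0=I P1=I P2=M  mem[L4]=10
6. P0: store L3 := 81  bus=[BusRdX,Flush]  L3: P0=M P1=I P2=I  mem[L3]=47
7. P1: store L1 := 84  bus=[-]  L1: P0=I P1=M P2=I  mem[L1]=50
8. P0: load  L0  bus=[BusRd]  L0: P0=E P1=I P2=I  mem[L0]=50
9. P2: load  L3  bus=[BusRd,Flush]  L3: P0=S P1=I P2=S  mem[L3]=81
10. P0: store L2 := 68  bus=[BusRdX]  L2: P0=M P1=I P2=I  mem[L2]=90
11. P1: load  L3  bus=[BusRd]  L3: P0=S P1=S P2=S  mem[L3]=81
12. P2: load  L0  bus=[BusRd]  L0: P0=S P1=I P2=S  mem[L0]=50
13. P1: store L2 := 11  bus=[BusRdX,Flush]  L2: P0=I P1=M P2=I  mem[L2]=68
14. P2: store L3 := 68  bus=[BusUpgr]  L3: P0=I P1=I P2=M  mem[L3]=81
15. P2: load  L3  bus=[-]  L3: P0=I P1=I P2=M  mem[L3]=81
16. P0: store L2 := 92  bus=[BusRdX,Flush]  L2: P0=M P1=I P2=I  mem[L2]=11
17. P0: load  L4  bus=[BusRd,Flush]  L4: P0=S P1=I P2=S  mem[L4]=70

state = I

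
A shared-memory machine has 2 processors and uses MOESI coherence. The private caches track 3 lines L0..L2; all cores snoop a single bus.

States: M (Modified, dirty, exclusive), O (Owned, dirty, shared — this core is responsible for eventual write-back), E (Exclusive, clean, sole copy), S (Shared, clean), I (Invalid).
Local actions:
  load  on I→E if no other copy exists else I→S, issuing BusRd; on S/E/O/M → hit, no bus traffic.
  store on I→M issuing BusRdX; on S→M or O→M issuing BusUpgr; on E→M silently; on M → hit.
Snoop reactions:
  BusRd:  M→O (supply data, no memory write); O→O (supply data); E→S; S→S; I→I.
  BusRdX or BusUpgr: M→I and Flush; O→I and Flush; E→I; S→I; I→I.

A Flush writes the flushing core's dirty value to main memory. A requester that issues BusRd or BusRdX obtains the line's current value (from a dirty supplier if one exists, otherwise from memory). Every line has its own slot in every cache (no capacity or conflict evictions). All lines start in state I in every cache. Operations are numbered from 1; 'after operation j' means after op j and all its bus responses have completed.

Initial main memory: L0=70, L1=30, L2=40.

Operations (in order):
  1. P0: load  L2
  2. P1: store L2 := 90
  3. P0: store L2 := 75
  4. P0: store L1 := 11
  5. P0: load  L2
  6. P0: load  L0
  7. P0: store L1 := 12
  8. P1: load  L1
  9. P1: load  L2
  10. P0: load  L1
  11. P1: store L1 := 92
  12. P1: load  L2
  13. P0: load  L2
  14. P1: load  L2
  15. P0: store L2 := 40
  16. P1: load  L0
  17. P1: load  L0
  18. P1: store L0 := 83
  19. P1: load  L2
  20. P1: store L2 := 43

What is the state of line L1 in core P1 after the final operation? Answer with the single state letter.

[1] P0: load  L2 | P0:E(40), P1:I | bus: BusRd
[2] P1: store L2 := 90 | P0:I, P1:M(90) | bus: BusRdX
[3] P0: store L2 := 75 | P0:M(75), P1:I | bus: BusRdX,Flush
[4] P0: store L1 := 11 | P0:M(11), P1:I | bus: BusRdX
[5] P0: load  L2 | P0:M(75), P1:I | bus: none
[6] P0: load  L0 | P0:E(70), P1:I | bus: BusRd
[7] P0: store L1 := 12 | P0:M(12), P1:I | bus: none
[8] P1: load  L1 | P0:O(12), P1:S(12) | bus: BusRd
[9] P1: load  L2 | P0:O(75), P1:S(75) | bus: BusRd
[10] P0: load  L1 | P0:O(12), P1:S(12) | bus: none
[11] P1: store L1 := 92 | P0:I, P1:M(92) | bus: BusUpgr,Flush
[12] P1: load  L2 | P0:O(75), P1:S(75) | bus: none
[13] P0: load  L2 | P0:O(75), P1:S(75) | bus: none
[14] P1: load  L2 | P0:O(75), P1:S(75) | bus: none
[15] P0: store L2 := 40 | P0:M(40), P1:I | bus: BusUpgr
[16] P1: load  L0 | P0:S(70), P1:S(70) | bus: BusRd
[17] P1: load  L0 | P0:S(70), P1:S(70) | bus: none
[18] P1: store L0 := 83 | P0:I, P1:M(83) | bus: BusUpgr
[19] P1: load  L2 | P0:O(40), P1:S(40) | bus: BusRd
[20] P1: store L2 := 43 | P0:I, P1:M(43) | bus: BusUpgr,Flush

state = M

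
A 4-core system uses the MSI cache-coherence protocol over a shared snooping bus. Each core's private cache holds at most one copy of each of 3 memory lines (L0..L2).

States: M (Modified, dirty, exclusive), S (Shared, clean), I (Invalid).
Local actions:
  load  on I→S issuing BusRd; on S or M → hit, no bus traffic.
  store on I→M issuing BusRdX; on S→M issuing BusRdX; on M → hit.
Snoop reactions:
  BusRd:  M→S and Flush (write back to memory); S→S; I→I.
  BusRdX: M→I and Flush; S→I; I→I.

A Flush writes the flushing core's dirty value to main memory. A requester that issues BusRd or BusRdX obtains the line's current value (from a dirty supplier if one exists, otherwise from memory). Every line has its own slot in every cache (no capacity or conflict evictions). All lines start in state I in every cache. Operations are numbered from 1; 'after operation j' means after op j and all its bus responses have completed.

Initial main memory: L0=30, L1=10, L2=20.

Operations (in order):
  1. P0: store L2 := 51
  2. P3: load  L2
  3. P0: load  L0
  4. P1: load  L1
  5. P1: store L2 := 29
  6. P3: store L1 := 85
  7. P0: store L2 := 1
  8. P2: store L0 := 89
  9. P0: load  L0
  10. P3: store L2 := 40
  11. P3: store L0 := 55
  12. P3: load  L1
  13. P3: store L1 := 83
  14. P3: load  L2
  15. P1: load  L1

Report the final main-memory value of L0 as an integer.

step 1: P0: store L2 := 51  ⟶  MIII  (L2)  txn=BusRdX  M[L2]=20
step 2: P3: load  L2  ⟶  SIIS  (L2)  txn=BusRd+Flush  M[L2]=51
step 3: P0: load  L0  ⟶  SIII  (L0)  txn=BusRd  M[L0]=30
step 4: P1: load  L1  ⟶  ISII  (L1)  txn=BusRd  M[L1]=10
step 5: P1: store L2 := 29  ⟶  IMII  (L2)  txn=BusRdX  M[L2]=51
step 6: P3: store L1 := 85  ⟶  IIIM  (L1)  txn=BusRdX  M[L1]=10
step 7: P0: store L2 := 1  ⟶  MIII  (L2)  txn=BusRdX+Flush  M[L2]=29
step 8: P2: store L0 := 89  ⟶  IIMI  (L0)  txn=BusRdX  M[L0]=30
step 9: P0: load  L0  ⟶  SISI  (L0)  txn=BusRd+Flush  M[L0]=89
step 10: P3: store L2 := 40  ⟶  IIIM  (L2)  txn=BusRdX+Flush  M[L2]=1
step 11: P3: store L0 := 55  ⟶  IIIM  (L0)  txn=BusRdX  M[L0]=89
step 12: P3: load  L1  ⟶  IIIM  (L1)  txn=∅  M[L1]=10
step 13: P3: store L1 := 83  ⟶  IIIM  (L1)  txn=∅  M[L1]=10
step 14: P3: load  L2  ⟶  IIIM  (L2)  txn=∅  M[L2]=1
step 15: P1: load  L1  ⟶  ISIS  (L1)  txn=BusRd+Flush  M[L1]=83

memory[L0] = 89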